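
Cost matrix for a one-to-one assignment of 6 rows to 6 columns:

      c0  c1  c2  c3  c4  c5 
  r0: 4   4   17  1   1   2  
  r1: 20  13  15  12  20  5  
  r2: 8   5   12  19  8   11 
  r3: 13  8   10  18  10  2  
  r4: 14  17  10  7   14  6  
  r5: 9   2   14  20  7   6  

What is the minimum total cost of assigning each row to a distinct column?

optimal assignment: row0→col4 (cost 1), row1→col5 (cost 5), row2→col0 (cost 8), row3→col2 (cost 10), row4→col3 (cost 7), row5→col1 (cost 2)
total = 1 + 5 + 8 + 10 + 7 + 2 = 33

Minimum assignment cost: 33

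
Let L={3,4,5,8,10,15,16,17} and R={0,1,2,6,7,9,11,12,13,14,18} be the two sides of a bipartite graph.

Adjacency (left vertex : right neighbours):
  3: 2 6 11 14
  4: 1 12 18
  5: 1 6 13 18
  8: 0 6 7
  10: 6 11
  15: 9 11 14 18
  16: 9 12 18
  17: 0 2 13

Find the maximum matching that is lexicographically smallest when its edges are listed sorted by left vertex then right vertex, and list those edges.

Lex-smallest maximum matching: {(3,2), (4,1), (5,6), (8,0), (10,11), (15,9), (16,12), (17,13)}

|M| = 8 (so the lex-smallest maximum matching has 8 edges)
process left vertices in ascending order; for each, take the smallest-labelled available neighbour that still permits 8 edges overall, or leave it unmatched if none does
lex-smallest matching: {3-2, 4-1, 5-6, 8-0, 10-11, 15-9, 16-12, 17-13}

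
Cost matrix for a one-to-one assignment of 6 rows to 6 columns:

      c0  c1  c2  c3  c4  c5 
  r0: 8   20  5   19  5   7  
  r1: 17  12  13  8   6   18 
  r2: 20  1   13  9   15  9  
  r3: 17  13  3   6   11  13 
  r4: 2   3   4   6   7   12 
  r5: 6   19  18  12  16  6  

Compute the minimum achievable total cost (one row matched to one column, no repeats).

optimal assignment: row0→col4 (cost 5), row1→col3 (cost 8), row2→col1 (cost 1), row3→col2 (cost 3), row4→col0 (cost 2), row5→col5 (cost 6)
total = 5 + 8 + 1 + 3 + 2 + 6 = 25

Minimum assignment cost: 25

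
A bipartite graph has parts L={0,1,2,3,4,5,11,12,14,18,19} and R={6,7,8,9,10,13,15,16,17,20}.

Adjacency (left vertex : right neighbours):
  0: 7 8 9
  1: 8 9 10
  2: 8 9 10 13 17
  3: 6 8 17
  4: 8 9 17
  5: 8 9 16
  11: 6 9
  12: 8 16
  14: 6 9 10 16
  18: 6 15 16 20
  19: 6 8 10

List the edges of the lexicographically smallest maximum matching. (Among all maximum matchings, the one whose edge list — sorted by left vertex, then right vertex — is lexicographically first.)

Lex-smallest maximum matching: {(0,7), (1,8), (2,13), (3,6), (4,17), (5,9), (12,16), (14,10), (18,15)}

|M| = 9 (so the lex-smallest maximum matching has 9 edges)
process left vertices in ascending order; for each, take the smallest-labelled available neighbour that still permits 9 edges overall, or leave it unmatched if none does
lex-smallest matching: {0-7, 1-8, 2-13, 3-6, 4-17, 5-9, 12-16, 14-10, 18-15}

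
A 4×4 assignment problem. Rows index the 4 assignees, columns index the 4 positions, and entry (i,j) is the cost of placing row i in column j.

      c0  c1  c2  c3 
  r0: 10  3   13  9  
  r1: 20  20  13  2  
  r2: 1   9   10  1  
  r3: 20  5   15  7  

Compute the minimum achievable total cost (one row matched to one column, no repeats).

Minimum assignment cost: 21

one of 2 optimal assignments: row0→col1 (cost 3), row1→col3 (cost 2), row2→col0 (cost 1), row3→col2 (cost 15)
total = 3 + 2 + 1 + 15 = 21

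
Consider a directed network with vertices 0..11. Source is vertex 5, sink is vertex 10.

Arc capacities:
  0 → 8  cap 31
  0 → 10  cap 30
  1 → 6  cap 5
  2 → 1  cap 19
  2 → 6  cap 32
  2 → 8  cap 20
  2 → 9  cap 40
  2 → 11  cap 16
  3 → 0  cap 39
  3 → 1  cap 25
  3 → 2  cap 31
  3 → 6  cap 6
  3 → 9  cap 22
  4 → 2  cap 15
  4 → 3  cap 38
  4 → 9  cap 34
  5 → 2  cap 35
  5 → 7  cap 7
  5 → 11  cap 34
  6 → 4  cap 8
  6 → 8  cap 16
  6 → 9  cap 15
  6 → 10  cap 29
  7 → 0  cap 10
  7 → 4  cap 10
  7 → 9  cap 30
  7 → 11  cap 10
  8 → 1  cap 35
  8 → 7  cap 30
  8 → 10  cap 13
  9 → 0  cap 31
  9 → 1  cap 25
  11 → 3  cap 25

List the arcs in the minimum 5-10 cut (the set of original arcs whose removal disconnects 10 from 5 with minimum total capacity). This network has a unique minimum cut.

Min-cut arcs: {(5,2), (5,7), (11,3)} (total capacity 67)

augment #1: 5→2→6→10 push 29
augment #2: 5→2→8→10 push 6
augment #3: 5→7→0→10 push 7
augment #4: 5→11→3→0→10 push 23
augment #5: 5→11→3→0→8→10 push 2
max flow = 67; residual-reachable set from 5 gives S-side
cut edges (S→T): {(5,2), (5,7), (11,3)} total cap 67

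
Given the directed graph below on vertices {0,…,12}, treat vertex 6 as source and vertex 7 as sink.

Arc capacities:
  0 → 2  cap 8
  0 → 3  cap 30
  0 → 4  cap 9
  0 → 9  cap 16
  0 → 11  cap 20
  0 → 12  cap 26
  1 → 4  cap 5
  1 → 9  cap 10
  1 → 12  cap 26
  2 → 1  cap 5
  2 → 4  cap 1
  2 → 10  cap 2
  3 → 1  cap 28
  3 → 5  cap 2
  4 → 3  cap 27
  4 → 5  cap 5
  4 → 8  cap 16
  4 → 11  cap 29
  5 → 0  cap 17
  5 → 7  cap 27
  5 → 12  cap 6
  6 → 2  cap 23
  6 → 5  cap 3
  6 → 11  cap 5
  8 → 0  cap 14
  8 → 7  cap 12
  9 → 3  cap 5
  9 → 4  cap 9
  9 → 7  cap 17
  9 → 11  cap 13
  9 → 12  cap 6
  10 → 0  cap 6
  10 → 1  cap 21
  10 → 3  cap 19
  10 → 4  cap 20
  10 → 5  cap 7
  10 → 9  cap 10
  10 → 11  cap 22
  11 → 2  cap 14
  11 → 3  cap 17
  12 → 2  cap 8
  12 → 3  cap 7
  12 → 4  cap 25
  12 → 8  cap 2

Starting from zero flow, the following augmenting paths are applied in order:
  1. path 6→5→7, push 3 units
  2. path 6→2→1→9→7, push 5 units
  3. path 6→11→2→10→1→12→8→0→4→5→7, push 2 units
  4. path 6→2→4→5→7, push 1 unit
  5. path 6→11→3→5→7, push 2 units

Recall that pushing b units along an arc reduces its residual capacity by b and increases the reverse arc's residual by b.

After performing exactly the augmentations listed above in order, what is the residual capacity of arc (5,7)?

Residual capacity of (5,7): 19

after path 1 (6→5→7, push 3): res(5,7)=24
after path 2 (6→2→1→9→7, push 5): res(5,7)=24
after path 3 (6→11→2→10→1→12→8→0→4→5→7, push 2): res(5,7)=22
after path 4 (6→2→4→5→7, push 1): res(5,7)=21
after path 5 (6→11→3→5→7, push 2): res(5,7)=19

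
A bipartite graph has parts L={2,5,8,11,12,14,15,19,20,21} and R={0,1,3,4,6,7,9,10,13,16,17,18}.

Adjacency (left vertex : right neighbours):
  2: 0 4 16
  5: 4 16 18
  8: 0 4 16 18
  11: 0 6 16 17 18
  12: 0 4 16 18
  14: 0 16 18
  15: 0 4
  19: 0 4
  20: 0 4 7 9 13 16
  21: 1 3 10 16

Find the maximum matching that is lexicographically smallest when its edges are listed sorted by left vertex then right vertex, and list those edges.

Lex-smallest maximum matching: {(2,0), (5,4), (8,16), (11,6), (12,18), (20,7), (21,1)}

|M| = 7 (so the lex-smallest maximum matching has 7 edges)
process left vertices in ascending order; for each, take the smallest-labelled available neighbour that still permits 7 edges overall, or leave it unmatched if none does
lex-smallest matching: {2-0, 5-4, 8-16, 11-6, 12-18, 20-7, 21-1}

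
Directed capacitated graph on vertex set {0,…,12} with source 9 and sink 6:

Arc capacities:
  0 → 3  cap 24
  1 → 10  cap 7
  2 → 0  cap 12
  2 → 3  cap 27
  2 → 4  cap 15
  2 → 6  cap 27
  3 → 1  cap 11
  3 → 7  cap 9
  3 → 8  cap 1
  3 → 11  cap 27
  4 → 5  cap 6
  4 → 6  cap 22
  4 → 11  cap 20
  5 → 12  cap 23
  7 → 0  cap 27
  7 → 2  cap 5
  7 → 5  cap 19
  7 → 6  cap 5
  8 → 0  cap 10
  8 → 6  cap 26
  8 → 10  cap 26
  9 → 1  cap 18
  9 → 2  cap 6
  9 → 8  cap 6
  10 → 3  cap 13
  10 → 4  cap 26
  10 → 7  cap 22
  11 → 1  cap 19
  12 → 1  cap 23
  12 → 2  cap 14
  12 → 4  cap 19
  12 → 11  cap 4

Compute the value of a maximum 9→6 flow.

Maximum flow value: 19

augment #1: 9→2→6 bottleneck 6, total now 6
augment #2: 9→8→6 bottleneck 6, total now 12
augment #3: 9→1→10→4→6 bottleneck 7, total now 19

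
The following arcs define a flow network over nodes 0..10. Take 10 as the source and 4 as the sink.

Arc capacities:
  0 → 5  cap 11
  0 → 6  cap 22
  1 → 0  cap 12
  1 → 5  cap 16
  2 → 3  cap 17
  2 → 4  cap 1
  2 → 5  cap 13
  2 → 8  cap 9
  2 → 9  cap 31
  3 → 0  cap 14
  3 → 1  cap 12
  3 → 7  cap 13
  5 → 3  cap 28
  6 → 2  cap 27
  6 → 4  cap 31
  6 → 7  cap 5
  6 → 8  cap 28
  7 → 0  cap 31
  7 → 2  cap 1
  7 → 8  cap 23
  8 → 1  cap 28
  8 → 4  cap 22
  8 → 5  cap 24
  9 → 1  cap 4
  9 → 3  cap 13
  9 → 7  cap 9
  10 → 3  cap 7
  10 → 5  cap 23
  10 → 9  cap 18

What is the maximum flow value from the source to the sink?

Maximum flow value: 44

augment #1: 10→3→0→6→4 bottleneck 7, total now 7
augment #2: 10→9→7→2→4 bottleneck 1, total now 8
augment #3: 10→9→7→8→4 bottleneck 8, total now 16
augment #4: 10→5→3→0→6→4 bottleneck 7, total now 23
augment #5: 10→5→3→7→8→4 bottleneck 13, total now 36
augment #6: 10→9→1→0→6→4 bottleneck 4, total now 40
augment #7: 10→5→3→1→0→6→4 bottleneck 3, total now 43
augment #8: 10→9→3→1→0→6→4 bottleneck 1, total now 44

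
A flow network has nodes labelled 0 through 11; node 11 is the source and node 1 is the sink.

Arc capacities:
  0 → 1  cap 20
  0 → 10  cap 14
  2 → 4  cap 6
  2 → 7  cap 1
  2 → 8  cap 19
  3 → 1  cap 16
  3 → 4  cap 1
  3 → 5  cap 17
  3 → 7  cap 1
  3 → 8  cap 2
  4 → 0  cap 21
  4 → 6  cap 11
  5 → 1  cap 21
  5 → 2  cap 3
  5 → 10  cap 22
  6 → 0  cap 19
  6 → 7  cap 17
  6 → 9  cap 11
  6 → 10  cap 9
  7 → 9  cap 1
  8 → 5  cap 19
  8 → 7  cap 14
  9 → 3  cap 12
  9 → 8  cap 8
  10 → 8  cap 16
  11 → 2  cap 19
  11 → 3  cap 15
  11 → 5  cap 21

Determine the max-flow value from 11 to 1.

Maximum flow value: 43

augment #1: 11→3→1 bottleneck 15, total now 15
augment #2: 11→5→1 bottleneck 21, total now 36
augment #3: 11→2→4→0→1 bottleneck 6, total now 42
augment #4: 11→2→7→9→3→1 bottleneck 1, total now 43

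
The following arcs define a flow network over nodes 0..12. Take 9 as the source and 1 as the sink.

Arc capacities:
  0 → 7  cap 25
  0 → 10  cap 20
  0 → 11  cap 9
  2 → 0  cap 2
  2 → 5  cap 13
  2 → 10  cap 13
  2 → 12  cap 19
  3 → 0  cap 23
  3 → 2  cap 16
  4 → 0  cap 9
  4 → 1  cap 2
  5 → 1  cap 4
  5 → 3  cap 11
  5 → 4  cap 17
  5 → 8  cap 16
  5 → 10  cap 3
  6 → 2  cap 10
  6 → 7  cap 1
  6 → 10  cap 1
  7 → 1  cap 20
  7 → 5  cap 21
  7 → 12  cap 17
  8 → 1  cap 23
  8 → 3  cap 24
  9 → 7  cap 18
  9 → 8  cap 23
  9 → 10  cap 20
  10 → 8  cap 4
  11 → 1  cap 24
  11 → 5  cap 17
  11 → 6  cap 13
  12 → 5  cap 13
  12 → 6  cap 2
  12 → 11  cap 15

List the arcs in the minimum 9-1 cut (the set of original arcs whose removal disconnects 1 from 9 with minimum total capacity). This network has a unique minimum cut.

augment #1: 9→7→1 push 18
augment #2: 9→8→1 push 23
augment #3: 9→10→8→3→0→7→1 push 2
augment #4: 9→10→8→3→0→11→1 push 2
max flow = 45; residual-reachable set from 9 gives S-side
cut edges (S→T): {(9,7), (9,8), (10,8)} total cap 45

Min-cut arcs: {(9,7), (9,8), (10,8)} (total capacity 45)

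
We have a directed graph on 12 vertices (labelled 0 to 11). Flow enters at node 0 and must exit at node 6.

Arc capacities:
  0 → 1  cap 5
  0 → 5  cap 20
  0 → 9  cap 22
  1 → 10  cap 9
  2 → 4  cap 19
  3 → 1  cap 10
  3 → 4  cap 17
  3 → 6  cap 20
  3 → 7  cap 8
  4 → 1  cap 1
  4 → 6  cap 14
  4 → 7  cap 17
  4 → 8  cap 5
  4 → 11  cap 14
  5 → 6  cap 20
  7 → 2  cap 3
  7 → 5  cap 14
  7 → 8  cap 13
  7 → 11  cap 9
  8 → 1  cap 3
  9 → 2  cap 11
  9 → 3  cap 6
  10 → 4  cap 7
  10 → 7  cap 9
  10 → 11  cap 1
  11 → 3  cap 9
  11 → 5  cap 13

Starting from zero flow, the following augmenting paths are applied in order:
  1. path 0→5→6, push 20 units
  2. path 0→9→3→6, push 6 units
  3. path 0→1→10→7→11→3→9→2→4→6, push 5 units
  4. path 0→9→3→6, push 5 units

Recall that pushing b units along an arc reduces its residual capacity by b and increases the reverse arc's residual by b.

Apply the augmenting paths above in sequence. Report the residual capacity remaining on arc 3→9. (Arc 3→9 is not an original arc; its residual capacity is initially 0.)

after path 1 (0→5→6, push 20): res(3,9)=0
after path 2 (0→9→3→6, push 6): res(3,9)=6
after path 3 (0→1→10→7→11→3→9→2→4→6, push 5): res(3,9)=1
after path 4 (0→9→3→6, push 5): res(3,9)=6

Residual capacity of (3,9): 6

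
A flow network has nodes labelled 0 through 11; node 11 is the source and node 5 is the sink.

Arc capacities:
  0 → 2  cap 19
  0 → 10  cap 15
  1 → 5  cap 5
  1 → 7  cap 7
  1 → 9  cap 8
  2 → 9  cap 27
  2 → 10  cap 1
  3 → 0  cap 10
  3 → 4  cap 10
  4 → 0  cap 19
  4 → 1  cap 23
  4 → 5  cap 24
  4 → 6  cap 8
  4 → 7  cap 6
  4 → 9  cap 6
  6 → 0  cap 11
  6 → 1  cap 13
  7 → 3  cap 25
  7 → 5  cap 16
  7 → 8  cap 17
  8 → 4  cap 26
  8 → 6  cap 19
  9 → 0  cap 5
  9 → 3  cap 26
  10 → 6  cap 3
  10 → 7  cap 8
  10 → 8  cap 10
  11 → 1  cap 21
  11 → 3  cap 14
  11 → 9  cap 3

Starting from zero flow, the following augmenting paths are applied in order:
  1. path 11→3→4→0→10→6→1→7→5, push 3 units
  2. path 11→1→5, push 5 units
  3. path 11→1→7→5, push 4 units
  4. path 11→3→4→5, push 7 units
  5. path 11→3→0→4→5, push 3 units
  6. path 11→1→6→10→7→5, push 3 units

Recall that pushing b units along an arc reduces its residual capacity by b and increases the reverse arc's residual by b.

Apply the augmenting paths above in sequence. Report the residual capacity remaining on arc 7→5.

Residual capacity of (7,5): 6

after path 1 (11→3→4→0→10→6→1→7→5, push 3): res(7,5)=13
after path 2 (11→1→5, push 5): res(7,5)=13
after path 3 (11→1→7→5, push 4): res(7,5)=9
after path 4 (11→3→4→5, push 7): res(7,5)=9
after path 5 (11→3→0→4→5, push 3): res(7,5)=9
after path 6 (11→1→6→10→7→5, push 3): res(7,5)=6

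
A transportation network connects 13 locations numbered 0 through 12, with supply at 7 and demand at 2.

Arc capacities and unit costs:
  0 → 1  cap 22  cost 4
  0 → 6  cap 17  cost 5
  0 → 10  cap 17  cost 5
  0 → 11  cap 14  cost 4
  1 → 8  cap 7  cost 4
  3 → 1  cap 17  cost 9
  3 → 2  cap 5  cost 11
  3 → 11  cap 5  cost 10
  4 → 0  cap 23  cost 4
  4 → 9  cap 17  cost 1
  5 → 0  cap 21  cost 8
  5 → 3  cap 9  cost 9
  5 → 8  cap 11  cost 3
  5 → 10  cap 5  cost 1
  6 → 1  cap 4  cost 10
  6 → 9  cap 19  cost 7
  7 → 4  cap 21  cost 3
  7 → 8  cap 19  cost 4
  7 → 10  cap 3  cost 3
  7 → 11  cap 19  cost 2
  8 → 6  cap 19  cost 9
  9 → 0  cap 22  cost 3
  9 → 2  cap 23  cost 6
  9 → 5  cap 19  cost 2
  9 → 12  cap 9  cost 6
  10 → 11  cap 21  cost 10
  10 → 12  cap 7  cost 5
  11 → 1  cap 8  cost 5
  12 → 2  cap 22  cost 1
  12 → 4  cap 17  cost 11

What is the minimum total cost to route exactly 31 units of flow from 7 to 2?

Minimum cost for 31 units: 452

shortest-cost path #1: 7→10→12→2 push 3 @ unit cost 9 (adds 27)
shortest-cost path #2: 7→4→9→2 push 17 @ unit cost 10 (adds 170)
shortest-cost path #3: 7→4→0→10→12→2 push 4 @ unit cost 18 (adds 72)
shortest-cost path #4: 7→8→6→9→2 push 6 @ unit cost 26 (adds 156)
shortest-cost path #5: 7→8→6→9→12→2 push 1 @ unit cost 27 (adds 27)
total cost = 452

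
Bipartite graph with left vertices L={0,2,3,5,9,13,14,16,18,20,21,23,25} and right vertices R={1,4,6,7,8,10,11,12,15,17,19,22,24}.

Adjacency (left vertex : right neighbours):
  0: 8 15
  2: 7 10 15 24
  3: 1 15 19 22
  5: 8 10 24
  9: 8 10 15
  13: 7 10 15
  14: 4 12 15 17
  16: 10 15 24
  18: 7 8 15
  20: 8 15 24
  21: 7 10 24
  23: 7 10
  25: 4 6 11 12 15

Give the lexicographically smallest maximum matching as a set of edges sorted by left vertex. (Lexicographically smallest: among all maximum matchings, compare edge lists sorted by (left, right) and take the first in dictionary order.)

Lex-smallest maximum matching: {(0,8), (2,7), (3,1), (5,10), (9,15), (14,4), (16,24), (25,6)}

|M| = 8 (so the lex-smallest maximum matching has 8 edges)
process left vertices in ascending order; for each, take the smallest-labelled available neighbour that still permits 8 edges overall, or leave it unmatched if none does
lex-smallest matching: {0-8, 2-7, 3-1, 5-10, 9-15, 14-4, 16-24, 25-6}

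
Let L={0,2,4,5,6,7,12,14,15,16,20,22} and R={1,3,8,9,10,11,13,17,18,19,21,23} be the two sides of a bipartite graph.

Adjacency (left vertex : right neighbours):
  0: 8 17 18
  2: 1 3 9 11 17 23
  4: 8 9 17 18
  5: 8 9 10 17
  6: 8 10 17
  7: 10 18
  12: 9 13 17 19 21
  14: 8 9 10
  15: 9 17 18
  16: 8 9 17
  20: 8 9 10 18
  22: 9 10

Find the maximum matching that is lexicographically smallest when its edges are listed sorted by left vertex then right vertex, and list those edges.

|M| = 7 (so the lex-smallest maximum matching has 7 edges)
process left vertices in ascending order; for each, take the smallest-labelled available neighbour that still permits 7 edges overall, or leave it unmatched if none does
lex-smallest matching: {0-8, 2-1, 4-9, 5-10, 6-17, 7-18, 12-13}

Lex-smallest maximum matching: {(0,8), (2,1), (4,9), (5,10), (6,17), (7,18), (12,13)}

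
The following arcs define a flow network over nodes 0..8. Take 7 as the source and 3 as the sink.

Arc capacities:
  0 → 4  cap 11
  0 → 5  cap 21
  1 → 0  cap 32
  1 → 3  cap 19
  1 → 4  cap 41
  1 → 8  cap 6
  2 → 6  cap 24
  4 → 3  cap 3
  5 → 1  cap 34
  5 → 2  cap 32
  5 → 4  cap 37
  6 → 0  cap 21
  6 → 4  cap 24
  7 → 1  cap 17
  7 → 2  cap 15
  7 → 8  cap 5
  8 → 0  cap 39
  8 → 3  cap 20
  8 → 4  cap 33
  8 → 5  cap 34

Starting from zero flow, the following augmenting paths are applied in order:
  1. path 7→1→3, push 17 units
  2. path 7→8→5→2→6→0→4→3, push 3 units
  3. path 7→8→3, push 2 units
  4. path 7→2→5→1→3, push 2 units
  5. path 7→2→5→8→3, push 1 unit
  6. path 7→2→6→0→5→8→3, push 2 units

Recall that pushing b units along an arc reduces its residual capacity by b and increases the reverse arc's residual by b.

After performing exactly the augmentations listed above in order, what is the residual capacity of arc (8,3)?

after path 1 (7→1→3, push 17): res(8,3)=20
after path 2 (7→8→5→2→6→0→4→3, push 3): res(8,3)=20
after path 3 (7→8→3, push 2): res(8,3)=18
after path 4 (7→2→5→1→3, push 2): res(8,3)=18
after path 5 (7→2→5→8→3, push 1): res(8,3)=17
after path 6 (7→2→6→0→5→8→3, push 2): res(8,3)=15

Residual capacity of (8,3): 15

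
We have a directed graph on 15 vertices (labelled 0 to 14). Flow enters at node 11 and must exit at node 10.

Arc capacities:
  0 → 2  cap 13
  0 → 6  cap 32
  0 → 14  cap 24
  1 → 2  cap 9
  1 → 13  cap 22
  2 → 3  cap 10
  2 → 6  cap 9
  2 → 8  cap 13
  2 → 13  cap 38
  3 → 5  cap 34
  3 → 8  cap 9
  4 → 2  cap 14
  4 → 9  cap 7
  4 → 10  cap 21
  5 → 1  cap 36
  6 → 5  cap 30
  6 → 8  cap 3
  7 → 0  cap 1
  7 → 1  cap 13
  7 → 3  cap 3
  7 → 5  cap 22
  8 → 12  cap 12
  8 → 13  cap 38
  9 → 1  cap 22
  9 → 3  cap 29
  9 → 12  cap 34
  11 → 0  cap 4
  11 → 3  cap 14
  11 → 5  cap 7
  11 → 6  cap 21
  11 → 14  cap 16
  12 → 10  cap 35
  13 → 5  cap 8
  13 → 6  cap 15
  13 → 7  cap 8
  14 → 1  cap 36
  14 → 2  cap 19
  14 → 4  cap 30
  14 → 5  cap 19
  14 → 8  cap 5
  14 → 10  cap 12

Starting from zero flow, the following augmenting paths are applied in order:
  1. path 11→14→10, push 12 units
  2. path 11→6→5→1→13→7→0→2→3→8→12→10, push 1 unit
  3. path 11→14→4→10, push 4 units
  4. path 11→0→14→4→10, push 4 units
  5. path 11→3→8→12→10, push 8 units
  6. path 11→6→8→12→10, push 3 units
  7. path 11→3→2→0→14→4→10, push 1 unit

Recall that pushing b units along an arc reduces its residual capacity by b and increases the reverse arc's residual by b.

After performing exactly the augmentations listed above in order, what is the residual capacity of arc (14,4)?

after path 1 (11→14→10, push 12): res(14,4)=30
after path 2 (11→6→5→1→13→7→0→2→3→8→12→10, push 1): res(14,4)=30
after path 3 (11→14→4→10, push 4): res(14,4)=26
after path 4 (11→0→14→4→10, push 4): res(14,4)=22
after path 5 (11→3→8→12→10, push 8): res(14,4)=22
after path 6 (11→6→8→12→10, push 3): res(14,4)=22
after path 7 (11→3→2→0→14→4→10, push 1): res(14,4)=21

Residual capacity of (14,4): 21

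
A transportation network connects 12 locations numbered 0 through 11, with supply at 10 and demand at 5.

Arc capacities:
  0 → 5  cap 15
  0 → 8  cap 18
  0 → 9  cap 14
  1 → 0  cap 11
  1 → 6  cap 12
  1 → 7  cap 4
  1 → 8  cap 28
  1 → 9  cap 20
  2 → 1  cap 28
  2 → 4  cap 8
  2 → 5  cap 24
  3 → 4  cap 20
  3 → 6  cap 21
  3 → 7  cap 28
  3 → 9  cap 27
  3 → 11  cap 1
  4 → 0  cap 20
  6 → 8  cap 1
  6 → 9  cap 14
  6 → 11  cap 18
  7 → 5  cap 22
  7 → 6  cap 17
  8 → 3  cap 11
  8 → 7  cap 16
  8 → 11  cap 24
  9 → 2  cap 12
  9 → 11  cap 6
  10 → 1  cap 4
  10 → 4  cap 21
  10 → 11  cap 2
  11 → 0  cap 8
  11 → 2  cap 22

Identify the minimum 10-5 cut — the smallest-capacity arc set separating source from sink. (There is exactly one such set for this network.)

Min-cut arcs: {(4,0), (10,1), (10,11)} (total capacity 26)

augment #1: 10→1→0→5 push 4
augment #2: 10→4→0→5 push 11
augment #3: 10→11→2→5 push 2
augment #4: 10→4→0→1→7→5 push 4
augment #5: 10→4→0→8→7→5 push 5
max flow = 26; residual-reachable set from 10 gives S-side
cut edges (S→T): {(4,0), (10,1), (10,11)} total cap 26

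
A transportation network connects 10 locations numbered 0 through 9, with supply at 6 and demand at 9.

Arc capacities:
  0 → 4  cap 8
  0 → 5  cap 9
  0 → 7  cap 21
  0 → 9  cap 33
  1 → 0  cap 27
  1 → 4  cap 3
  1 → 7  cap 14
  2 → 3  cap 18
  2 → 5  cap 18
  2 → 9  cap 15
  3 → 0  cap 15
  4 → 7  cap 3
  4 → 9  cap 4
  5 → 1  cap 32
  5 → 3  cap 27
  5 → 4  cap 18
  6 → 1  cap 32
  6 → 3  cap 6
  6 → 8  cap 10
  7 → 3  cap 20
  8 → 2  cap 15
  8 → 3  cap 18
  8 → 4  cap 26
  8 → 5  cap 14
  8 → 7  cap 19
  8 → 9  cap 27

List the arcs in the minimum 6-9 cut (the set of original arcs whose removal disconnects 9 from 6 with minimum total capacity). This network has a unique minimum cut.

Min-cut arcs: {(0,9), (4,9), (6,8)} (total capacity 47)

augment #1: 6→8→9 push 10
augment #2: 6→1→0→9 push 27
augment #3: 6→1→4→9 push 3
augment #4: 6→3→0→9 push 6
augment #5: 6→1→7→3→0→4→9 push 1
max flow = 47; residual-reachable set from 6 gives S-side
cut edges (S→T): {(0,9), (4,9), (6,8)} total cap 47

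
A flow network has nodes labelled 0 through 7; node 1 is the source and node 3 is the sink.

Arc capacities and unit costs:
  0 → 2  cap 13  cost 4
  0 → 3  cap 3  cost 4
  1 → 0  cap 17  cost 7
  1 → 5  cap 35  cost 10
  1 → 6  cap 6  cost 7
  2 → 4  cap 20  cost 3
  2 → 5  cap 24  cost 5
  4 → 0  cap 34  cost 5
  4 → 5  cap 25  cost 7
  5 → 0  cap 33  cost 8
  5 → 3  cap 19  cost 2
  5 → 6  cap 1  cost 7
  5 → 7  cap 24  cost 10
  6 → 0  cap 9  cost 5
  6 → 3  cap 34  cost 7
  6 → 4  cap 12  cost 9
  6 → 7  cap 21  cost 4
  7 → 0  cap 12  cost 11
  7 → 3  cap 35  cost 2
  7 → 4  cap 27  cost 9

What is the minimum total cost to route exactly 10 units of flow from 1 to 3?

shortest-cost path #1: 1→0→3 push 3 @ unit cost 11 (adds 33)
shortest-cost path #2: 1→5→3 push 7 @ unit cost 12 (adds 84)
total cost = 117

Minimum cost for 10 units: 117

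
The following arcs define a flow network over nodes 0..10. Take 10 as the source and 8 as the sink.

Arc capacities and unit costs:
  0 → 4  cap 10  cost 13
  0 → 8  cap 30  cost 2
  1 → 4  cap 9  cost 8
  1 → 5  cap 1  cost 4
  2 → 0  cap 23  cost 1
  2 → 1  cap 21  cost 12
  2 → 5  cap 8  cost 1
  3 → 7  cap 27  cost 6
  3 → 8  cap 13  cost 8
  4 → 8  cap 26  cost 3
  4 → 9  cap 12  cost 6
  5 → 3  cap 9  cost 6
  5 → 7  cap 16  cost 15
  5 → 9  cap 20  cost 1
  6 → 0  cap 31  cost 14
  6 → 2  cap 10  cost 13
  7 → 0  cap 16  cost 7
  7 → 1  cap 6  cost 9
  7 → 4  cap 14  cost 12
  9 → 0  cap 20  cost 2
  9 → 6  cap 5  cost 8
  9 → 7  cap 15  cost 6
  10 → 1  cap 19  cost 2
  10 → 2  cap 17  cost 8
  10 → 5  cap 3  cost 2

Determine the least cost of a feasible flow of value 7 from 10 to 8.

Minimum cost for 7 units: 65

shortest-cost path #1: 10→5→9→0→8 push 3 @ unit cost 7 (adds 21)
shortest-cost path #2: 10→2→0→8 push 4 @ unit cost 11 (adds 44)
total cost = 65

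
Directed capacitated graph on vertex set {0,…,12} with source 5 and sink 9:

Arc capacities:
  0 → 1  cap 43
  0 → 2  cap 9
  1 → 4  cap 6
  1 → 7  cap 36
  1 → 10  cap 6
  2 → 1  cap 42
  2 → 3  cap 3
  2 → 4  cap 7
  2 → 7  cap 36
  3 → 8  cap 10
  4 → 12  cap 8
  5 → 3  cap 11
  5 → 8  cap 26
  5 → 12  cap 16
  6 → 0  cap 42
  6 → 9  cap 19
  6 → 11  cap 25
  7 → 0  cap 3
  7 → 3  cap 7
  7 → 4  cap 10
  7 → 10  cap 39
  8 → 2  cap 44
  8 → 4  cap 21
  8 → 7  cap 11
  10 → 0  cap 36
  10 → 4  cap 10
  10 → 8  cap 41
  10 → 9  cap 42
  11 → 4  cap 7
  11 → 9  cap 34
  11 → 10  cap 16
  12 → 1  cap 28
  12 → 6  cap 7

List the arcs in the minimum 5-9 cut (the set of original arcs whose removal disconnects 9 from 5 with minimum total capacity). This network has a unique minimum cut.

Min-cut arcs: {(10,9), (12,6)} (total capacity 49)

augment #1: 5→12→6→9 push 7
augment #2: 5→8→7→10→9 push 11
augment #3: 5→12→1→10→9 push 6
augment #4: 5→8→2→7→10→9 push 15
augment #5: 5→12→1→7→10→9 push 3
augment #6: 5→3→8→2→7→10→9 push 7
max flow = 49; residual-reachable set from 5 gives S-side
cut edges (S→T): {(10,9), (12,6)} total cap 49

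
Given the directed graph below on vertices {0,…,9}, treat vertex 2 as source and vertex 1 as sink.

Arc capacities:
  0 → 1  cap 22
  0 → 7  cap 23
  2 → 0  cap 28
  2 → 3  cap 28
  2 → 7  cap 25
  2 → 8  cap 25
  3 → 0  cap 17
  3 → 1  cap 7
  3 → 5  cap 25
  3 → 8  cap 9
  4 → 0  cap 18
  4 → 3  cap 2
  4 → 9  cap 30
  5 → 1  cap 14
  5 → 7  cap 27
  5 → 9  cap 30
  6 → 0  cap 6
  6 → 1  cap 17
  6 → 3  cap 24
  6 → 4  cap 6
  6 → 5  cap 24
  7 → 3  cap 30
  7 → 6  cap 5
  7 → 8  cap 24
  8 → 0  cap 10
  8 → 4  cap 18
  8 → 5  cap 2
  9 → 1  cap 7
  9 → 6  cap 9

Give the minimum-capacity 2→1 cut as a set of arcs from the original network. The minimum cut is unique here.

augment #1: 2→0→1 push 22
augment #2: 2→3→1 push 7
augment #3: 2→3→5→1 push 14
augment #4: 2→7→6→1 push 5
augment #5: 2→3→5→9→1 push 7
augment #6: 2→8→4→9→6→1 push 9
max flow = 64; residual-reachable set from 2 gives S-side
cut edges (S→T): {(0,1), (3,1), (5,1), (7,6), (9,1), (9,6)} total cap 64

Min-cut arcs: {(0,1), (3,1), (5,1), (7,6), (9,1), (9,6)} (total capacity 64)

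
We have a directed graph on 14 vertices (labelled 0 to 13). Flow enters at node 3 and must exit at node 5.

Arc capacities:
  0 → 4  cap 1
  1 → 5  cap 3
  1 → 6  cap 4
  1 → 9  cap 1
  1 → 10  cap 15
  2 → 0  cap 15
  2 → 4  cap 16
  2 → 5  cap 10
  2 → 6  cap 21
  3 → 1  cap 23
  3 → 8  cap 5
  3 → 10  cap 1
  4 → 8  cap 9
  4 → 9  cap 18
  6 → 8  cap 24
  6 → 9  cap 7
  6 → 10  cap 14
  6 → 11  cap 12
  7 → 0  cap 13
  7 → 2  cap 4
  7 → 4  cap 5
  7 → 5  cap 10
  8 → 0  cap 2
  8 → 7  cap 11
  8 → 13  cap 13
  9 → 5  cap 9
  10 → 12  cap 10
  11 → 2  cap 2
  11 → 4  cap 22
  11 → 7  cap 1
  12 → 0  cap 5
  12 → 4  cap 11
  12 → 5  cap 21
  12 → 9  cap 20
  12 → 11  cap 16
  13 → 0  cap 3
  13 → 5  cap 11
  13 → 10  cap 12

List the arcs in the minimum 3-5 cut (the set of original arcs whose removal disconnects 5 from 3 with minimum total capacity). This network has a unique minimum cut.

Min-cut arcs: {(1,5), (1,6), (1,9), (3,8), (10,12)} (total capacity 23)

augment #1: 3→1→5 push 3
augment #2: 3→1→9→5 push 1
augment #3: 3→8→7→5 push 5
augment #4: 3→10→12→5 push 1
augment #5: 3→1→6→9→5 push 4
augment #6: 3→1→10→12→5 push 9
max flow = 23; residual-reachable set from 3 gives S-side
cut edges (S→T): {(1,5), (1,6), (1,9), (3,8), (10,12)} total cap 23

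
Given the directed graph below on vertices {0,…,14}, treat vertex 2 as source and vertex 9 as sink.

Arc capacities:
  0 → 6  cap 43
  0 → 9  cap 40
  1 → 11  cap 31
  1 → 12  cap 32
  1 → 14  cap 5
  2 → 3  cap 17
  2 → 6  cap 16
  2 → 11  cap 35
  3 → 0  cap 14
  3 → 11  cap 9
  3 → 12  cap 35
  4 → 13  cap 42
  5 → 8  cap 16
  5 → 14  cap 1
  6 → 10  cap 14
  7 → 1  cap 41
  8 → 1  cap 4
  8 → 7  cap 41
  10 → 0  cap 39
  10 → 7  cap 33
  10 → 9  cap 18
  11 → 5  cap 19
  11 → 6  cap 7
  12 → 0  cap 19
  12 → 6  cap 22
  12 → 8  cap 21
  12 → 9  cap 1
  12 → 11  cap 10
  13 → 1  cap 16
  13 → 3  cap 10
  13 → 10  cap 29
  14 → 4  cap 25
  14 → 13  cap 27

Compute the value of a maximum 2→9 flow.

Maximum flow value: 48

augment #1: 2→3→0→9 bottleneck 14, total now 14
augment #2: 2→3→12→9 bottleneck 1, total now 15
augment #3: 2→6→10→9 bottleneck 14, total now 29
augment #4: 2→3→12→0→9 bottleneck 2, total now 31
augment #5: 2→11→5→14→13→10→9 bottleneck 1, total now 32
augment #6: 2→11→5→8→1→12→0→9 bottleneck 4, total now 36
augment #7: 2→11→5→8→7→1→12→0→9 bottleneck 12, total now 48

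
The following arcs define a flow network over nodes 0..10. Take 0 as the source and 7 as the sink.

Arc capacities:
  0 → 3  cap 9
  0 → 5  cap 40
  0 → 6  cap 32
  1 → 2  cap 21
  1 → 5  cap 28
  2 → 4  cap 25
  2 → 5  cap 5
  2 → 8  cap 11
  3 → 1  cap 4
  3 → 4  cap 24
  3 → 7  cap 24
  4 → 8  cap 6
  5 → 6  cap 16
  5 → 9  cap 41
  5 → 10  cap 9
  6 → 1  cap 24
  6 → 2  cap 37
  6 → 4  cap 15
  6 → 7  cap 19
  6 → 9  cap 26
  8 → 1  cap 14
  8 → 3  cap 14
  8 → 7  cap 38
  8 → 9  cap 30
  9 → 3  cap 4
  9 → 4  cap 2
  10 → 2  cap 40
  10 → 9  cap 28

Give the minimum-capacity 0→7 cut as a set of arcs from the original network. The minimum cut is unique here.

augment #1: 0→3→7 push 9
augment #2: 0→6→7 push 19
augment #3: 0→5→9→3→7 push 4
augment #4: 0→6→2→8→7 push 11
augment #5: 0→6→4→8→7 push 2
augment #6: 0→5→6→4→8→7 push 4
max flow = 49; residual-reachable set from 0 gives S-side
cut edges (S→T): {(0,3), (2,8), (4,8), (6,7), (9,3)} total cap 49

Min-cut arcs: {(0,3), (2,8), (4,8), (6,7), (9,3)} (total capacity 49)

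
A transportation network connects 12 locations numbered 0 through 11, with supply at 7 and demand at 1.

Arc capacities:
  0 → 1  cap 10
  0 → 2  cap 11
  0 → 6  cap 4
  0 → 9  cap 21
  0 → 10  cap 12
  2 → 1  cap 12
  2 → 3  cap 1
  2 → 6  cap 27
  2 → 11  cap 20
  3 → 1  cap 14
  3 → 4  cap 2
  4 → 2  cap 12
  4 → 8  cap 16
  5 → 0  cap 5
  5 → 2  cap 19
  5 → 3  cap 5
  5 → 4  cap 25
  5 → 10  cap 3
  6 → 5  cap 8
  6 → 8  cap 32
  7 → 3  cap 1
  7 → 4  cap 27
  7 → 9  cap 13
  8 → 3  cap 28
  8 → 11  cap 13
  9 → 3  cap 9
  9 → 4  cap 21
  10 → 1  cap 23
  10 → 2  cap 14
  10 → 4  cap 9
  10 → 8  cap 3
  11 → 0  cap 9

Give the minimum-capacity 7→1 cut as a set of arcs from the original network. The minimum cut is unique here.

Min-cut arcs: {(3,1), (4,2), (11,0)} (total capacity 35)

augment #1: 7→3→1 push 1
augment #2: 7→4→2→1 push 12
augment #3: 7→9→3→1 push 9
augment #4: 7→4→8→3→1 push 4
augment #5: 7→4→8→11→0→1 push 9
max flow = 35; residual-reachable set from 7 gives S-side
cut edges (S→T): {(3,1), (4,2), (11,0)} total cap 35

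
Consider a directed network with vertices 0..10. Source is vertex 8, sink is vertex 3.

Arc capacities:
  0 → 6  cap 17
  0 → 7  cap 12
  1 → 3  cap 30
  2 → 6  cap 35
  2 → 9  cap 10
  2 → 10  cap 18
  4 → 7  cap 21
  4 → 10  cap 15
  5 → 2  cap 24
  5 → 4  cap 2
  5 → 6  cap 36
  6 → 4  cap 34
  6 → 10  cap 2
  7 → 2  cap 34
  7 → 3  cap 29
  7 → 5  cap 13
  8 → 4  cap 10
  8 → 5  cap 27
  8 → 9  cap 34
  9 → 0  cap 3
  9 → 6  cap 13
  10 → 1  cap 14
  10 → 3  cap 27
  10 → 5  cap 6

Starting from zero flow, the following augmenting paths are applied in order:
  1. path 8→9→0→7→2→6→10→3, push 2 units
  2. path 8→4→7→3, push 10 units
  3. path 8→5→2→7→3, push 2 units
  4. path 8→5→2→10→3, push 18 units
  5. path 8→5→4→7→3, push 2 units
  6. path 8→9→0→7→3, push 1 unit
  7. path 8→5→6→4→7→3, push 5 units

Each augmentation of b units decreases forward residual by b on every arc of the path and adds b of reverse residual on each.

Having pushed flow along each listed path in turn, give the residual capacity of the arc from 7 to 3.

Residual capacity of (7,3): 9

after path 1 (8→9→0→7→2→6→10→3, push 2): res(7,3)=29
after path 2 (8→4→7→3, push 10): res(7,3)=19
after path 3 (8→5→2→7→3, push 2): res(7,3)=17
after path 4 (8→5→2→10→3, push 18): res(7,3)=17
after path 5 (8→5→4→7→3, push 2): res(7,3)=15
after path 6 (8→9→0→7→3, push 1): res(7,3)=14
after path 7 (8→5→6→4→7→3, push 5): res(7,3)=9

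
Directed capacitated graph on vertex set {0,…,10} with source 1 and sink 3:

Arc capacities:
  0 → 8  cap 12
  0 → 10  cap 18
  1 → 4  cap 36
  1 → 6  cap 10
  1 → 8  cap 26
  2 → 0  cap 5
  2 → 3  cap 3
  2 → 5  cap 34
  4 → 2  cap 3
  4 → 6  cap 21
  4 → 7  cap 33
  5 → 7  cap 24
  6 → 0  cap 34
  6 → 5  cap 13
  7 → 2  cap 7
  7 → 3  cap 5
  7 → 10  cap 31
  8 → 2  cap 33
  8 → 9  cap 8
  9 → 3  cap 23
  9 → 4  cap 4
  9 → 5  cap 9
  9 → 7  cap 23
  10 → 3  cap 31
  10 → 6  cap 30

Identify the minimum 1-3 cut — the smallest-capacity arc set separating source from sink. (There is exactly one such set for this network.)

augment #1: 1→4→2→3 push 3
augment #2: 1→4→7→3 push 5
augment #3: 1→8→9→3 push 8
augment #4: 1→4→7→10→3 push 28
augment #5: 1→6→0→10→3 push 3
max flow = 47; residual-reachable set from 1 gives S-side
cut edges (S→T): {(2,3), (7,3), (8,9), (10,3)} total cap 47

Min-cut arcs: {(2,3), (7,3), (8,9), (10,3)} (total capacity 47)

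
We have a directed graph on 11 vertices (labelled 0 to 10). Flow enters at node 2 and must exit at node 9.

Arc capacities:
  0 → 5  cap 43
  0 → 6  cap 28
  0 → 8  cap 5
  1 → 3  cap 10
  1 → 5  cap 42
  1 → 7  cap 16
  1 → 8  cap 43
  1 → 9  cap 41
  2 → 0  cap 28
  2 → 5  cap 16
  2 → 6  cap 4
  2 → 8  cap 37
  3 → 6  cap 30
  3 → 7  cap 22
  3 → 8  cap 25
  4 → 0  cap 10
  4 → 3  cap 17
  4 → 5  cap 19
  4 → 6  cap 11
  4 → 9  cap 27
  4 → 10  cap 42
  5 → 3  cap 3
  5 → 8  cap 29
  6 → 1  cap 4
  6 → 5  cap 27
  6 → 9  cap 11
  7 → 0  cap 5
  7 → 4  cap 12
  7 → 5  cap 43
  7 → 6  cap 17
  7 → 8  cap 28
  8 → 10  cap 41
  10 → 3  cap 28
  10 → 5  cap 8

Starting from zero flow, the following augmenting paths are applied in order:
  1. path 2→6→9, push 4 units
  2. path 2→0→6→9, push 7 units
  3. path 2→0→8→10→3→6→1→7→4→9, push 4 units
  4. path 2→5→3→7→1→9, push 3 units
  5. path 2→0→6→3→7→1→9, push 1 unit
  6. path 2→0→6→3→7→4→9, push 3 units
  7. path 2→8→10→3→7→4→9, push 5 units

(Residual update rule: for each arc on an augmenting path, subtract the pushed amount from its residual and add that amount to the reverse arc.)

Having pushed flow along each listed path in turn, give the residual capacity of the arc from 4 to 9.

Residual capacity of (4,9): 15

after path 1 (2→6→9, push 4): res(4,9)=27
after path 2 (2→0→6→9, push 7): res(4,9)=27
after path 3 (2→0→8→10→3→6→1→7→4→9, push 4): res(4,9)=23
after path 4 (2→5→3→7→1→9, push 3): res(4,9)=23
after path 5 (2→0→6→3→7→1→9, push 1): res(4,9)=23
after path 6 (2→0→6→3→7→4→9, push 3): res(4,9)=20
after path 7 (2→8→10→3→7→4→9, push 5): res(4,9)=15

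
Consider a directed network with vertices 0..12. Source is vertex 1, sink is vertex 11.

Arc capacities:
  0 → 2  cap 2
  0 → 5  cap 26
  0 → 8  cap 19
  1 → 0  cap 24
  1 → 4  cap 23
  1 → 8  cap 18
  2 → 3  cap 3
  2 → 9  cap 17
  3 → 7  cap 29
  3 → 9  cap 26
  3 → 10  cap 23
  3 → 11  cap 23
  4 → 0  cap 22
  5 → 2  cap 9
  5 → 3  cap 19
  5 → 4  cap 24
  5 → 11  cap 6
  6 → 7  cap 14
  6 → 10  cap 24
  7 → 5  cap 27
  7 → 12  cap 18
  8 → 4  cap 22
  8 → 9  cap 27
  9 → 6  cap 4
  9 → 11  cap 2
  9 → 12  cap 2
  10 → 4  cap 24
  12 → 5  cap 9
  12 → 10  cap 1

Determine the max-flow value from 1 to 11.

augment #1: 1→0→5→11 bottleneck 6, total now 6
augment #2: 1→8→9→11 bottleneck 2, total now 8
augment #3: 1→0→2→3→11 bottleneck 2, total now 10
augment #4: 1→0→5→3→11 bottleneck 16, total now 26
augment #5: 1→4→0→5→3→11 bottleneck 3, total now 29
augment #6: 1→4→0→5→2→3→11 bottleneck 1, total now 30

Maximum flow value: 30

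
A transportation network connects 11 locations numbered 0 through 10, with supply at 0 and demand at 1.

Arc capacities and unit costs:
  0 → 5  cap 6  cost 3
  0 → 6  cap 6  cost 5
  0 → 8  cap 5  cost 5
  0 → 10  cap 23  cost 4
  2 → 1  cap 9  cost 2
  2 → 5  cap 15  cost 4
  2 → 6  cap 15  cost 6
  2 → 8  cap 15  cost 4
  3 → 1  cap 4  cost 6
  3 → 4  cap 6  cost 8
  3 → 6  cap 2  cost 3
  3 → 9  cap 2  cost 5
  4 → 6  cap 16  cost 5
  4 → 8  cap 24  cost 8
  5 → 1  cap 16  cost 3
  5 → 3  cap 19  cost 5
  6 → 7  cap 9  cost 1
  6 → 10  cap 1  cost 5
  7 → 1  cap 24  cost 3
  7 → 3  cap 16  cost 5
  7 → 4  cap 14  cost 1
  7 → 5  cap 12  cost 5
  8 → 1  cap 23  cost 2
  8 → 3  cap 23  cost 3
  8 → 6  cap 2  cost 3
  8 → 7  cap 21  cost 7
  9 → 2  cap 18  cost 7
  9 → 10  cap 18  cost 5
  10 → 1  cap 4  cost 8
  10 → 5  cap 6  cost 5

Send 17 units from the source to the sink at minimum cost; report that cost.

shortest-cost path #1: 0→5→1 push 6 @ unit cost 6 (adds 36)
shortest-cost path #2: 0→8→1 push 5 @ unit cost 7 (adds 35)
shortest-cost path #3: 0→6→7→1 push 6 @ unit cost 9 (adds 54)
total cost = 125

Minimum cost for 17 units: 125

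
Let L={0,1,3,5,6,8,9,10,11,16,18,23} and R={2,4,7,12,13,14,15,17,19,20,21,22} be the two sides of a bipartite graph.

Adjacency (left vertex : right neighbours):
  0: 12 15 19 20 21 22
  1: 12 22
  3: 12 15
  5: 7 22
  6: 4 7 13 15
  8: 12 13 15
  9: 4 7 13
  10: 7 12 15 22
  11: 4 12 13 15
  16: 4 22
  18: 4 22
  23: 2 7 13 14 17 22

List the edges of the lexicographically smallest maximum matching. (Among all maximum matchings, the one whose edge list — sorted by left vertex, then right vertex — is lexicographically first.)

Lex-smallest maximum matching: {(0,19), (1,12), (3,15), (5,7), (6,4), (8,13), (10,22), (23,2)}

|M| = 8 (so the lex-smallest maximum matching has 8 edges)
process left vertices in ascending order; for each, take the smallest-labelled available neighbour that still permits 8 edges overall, or leave it unmatched if none does
lex-smallest matching: {0-19, 1-12, 3-15, 5-7, 6-4, 8-13, 10-22, 23-2}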